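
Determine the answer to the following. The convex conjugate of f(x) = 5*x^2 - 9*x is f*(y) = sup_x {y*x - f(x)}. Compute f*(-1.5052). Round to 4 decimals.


f*(y) = sup_x {y*x - a*x^2 - b*x} = sup_x {(y-b)*x - a*x^2}
FOC: (y - b) - 2a*x = 0 => x* = (y - b)/(2a)
x* = (-1.5052 + 9)/(2*5) = 0.7495
f*(-1.5052) = (y-b)^2/(4a) = (-1.5052 + 9)^2/(4*5)
= 56.172/20 = 2.8086


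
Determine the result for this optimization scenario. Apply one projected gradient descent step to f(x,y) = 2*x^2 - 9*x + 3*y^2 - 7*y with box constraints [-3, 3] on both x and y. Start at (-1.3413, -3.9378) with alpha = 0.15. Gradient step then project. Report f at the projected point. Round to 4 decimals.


Step 1: Compute gradient at (-1.3413, -3.9378).
grad_x = 2*2*-1.3413 - 9 = -14.3652
grad_y = 2*3*-3.9378 - 7 = -30.6268
Step 2: Gradient step.
x_raw = -1.3413 - 0.15*-14.3652 = 0.8135
y_raw = -3.9378 - 0.15*-30.6268 = 0.6562
Step 3: Project onto [-3, 3].
x_proj = clip(0.8135) = 0.8135
y_proj = clip(0.6562) = 0.6562
Step 4: Evaluate f.
f(0.8135, 0.6562) = -9.2995


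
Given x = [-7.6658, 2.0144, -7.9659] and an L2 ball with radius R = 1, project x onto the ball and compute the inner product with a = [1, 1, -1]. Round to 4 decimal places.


Step 1: Compute ||x|| (intermediates to 6 decimals).
||x|| = sqrt((-7.6658)^2 + 2.0144^2 + (-7.9659)^2) = 11.237342
Step 2: Project.
Since ||x|| > R, scale = R/||x|| = 1/11.237342 = 0.088989, proj(x) = scale * x
proj(x) = [-0.682172, 0.179259, -0.708877]
Step 3: Dot product.
a^T * proj(x) = 1*(-0.682172) + 1*0.179259 - 1*(-0.708877) = 0.206


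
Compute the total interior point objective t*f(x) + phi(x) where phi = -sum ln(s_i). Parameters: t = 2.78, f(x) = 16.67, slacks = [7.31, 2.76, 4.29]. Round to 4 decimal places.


Step 1: Compute log-barrier.
ln values: [1.9892, 1.0152, 1.4563]
phi = -(1.9892 + 1.0152 + 1.4563) = -4.4608
Step 2: Compute augmented objective.
t*f(x) = 2.78*16.67 = 46.3426
Total = 46.3426 - 4.4608 = 41.8818


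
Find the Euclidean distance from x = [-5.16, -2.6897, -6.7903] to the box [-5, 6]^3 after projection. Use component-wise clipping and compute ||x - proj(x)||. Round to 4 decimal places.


Project each component onto [-5, 6].
clip(-5.16) = -5.0, clip(-2.6897) = -2.6897, clip(-6.7903) = -5.0
Projection = [-5.0, -2.6897, -5.0]
Squared diffs: [0.0256, 0.0, 3.2052]
Distance = sqrt(3.2308) = 1.7974


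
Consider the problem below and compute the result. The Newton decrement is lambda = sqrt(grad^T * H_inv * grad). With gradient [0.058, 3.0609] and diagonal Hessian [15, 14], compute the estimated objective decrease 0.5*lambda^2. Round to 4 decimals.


Step 1: H is diagonal, so H^(-1) * g = [0.0039, 0.2186].
Step 2: g^T H^(-1) g = sum_i g_i^2 / H_ii
  = (0.058)^2/15 + (3.0609)^2/14
  = 0.0002 + 0.6692 = 0.6694
Step 3: Objective decrease = 0.5 * g^T H^(-1) g = 0.3347


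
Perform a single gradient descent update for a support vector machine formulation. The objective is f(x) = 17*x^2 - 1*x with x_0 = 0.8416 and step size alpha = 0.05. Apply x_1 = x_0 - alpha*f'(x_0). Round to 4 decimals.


We compute the gradient at x_0 and apply the update.
f'(x) = 34*x - 1
f'(0.8416) = 34*0.8416 - 1 = 27.6144
x_1 = 0.8416 - 0.05*27.6144 = -0.5391


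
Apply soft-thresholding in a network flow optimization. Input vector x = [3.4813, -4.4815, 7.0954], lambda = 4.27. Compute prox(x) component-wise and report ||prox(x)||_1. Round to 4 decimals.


Soft-thresholding with lambda = 4.27:
prox(3.4813) = sign(3.4813)*max(|3.4813| - 4.27, 0) = 0.0
prox(-4.4815) = sign(-4.4815)*max(|-4.4815| - 4.27, 0) = -0.2115
prox(7.0954) = sign(7.0954)*max(|7.0954| - 4.27, 0) = 2.8254
prox(x) = [0.0, -0.2115, 2.8254]
||prox(x)||_1 = 0.0 + 0.2115 + 2.8254 = 3.0369


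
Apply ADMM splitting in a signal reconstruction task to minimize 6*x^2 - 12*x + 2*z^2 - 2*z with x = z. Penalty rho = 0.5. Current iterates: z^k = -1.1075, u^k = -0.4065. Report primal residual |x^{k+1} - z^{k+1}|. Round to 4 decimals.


ADMM iteration with rho = 0.5, z^k = -1.1075, u^k = -0.4065
Step 1: x-update.
Minimize 6*x^2 - 12*x + (0.5/2)*(x + 1.1075 - 0.4065)^2
FOC: (2*6 + 0.5)*x = 12 + 0.5*(-1.1075 + 0.4065)
x^{k+1} = 0.932
Step 2: z-update.
Minimize 2*z^2 - 2*z + (0.5/2)*(0.932 - z - 0.4065)^2
FOC: (2*2 + 0.5)*z = 2 + 0.5*(0.932 - 0.4065)
z^{k+1} = 0.5028
Step 3: u-update.
u^{k+1} = -0.4065 + 0.932 - 0.5028 = 0.0226
Step 4: Primal residual = |0.932 - 0.5028| = 0.4291


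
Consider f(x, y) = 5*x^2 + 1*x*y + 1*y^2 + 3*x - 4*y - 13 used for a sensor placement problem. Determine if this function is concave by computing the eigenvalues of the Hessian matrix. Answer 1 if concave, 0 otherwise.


The Hessian of f(x,y) = 5*x^2 + 1*x*y + 1*y^2 + 3*x - 4*y - 13 is:
H = [[10, 1], [1, 2]]
Trace = 10 + 2 = 12
Determinant = 10*2 - (1)^2 = 19
Discriminant = (12)^2 - 4*19 = 68.0
Eigenvalues: lambda_1 = 1.8769, lambda_2 = 10.1231
The function is not concave.

0


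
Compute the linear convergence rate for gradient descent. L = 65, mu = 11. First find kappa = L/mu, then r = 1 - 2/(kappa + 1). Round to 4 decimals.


Step 1: Compute the condition number.
kappa = L/mu = 65/11 = 5.9091
Step 2: Compute the convergence rate.
r = 1 - 2/(kappa + 1) = 1 - 2*mu/(L + mu) = (L - mu)/(L + mu) = 54/76 = 0.7105


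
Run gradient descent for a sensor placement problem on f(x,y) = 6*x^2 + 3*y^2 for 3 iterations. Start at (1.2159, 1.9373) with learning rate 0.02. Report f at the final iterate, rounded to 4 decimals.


Gradient descent on f(x,y) = 6*x^2 + 3*y^2.
Starting point: (1.2159, 1.9373), alpha = 0.02
Step 1: grad_x = 2*6*1.2159 = 14.5908, grad_y = 2*3*1.9373 = 11.6238
  x_1 = 1.2159 - 0.02*14.5908 = 0.9241
  y_1 = 1.9373 - 0.02*11.6238 = 1.7048
Step 2: grad_x = 2*6*0.9241 = 11.089, grad_y = 2*3*1.7048 = 10.2289
  x_2 = 0.9241 - 0.02*11.089 = 0.7023
  y_2 = 1.7048 - 0.02*10.2289 = 1.5002
Step 3: grad_x = 2*6*0.7023 = 8.4276, grad_y = 2*3*1.5002 = 9.0015
  x_3 = 0.7023 - 0.02*8.4276 = 0.5338
  y_3 = 1.5002 - 0.02*9.0015 = 1.3202
f(0.5338, 1.3202) = 6*0.5338^2 + 3*1.3202^2 = 6.9382


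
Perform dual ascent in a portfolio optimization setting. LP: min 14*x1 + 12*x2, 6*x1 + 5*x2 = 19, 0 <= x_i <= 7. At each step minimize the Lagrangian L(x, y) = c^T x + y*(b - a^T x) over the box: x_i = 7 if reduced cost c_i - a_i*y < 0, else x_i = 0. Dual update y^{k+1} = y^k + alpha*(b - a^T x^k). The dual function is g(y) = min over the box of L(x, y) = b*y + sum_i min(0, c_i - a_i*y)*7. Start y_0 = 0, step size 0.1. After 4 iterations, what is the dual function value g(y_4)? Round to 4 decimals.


Dual ascent for LP: min 14*x1 + 12*x2, 6*x1 + 5*x2 = 19, 0 <= x_i <= 7
Step 1: y^k = 0.0, reduced costs: (14.0, 12.0)
  x^k = (0.0, 0.0), subgradient = b - a^T x = 19.0
  y^{k+1} = 0.0 + 0.1*19.0 = 1.9
Step 2: y^k = 1.9, reduced costs: (2.6, 2.5)
  x^k = (0.0, 0.0), subgradient = b - a^T x = 19.0
  y^{k+1} = 1.9 + 0.1*19.0 = 3.8
Step 3: y^k = 3.8, reduced costs: (-8.8, -7.0)
  x^k = (7.0, 7.0), subgradient = b - a^T x = -58.0
  y^{k+1} = 3.8 + 0.1*-58.0 = -2.0
Step 4: y^k = -2.0, reduced costs: (26.0, 22.0)
  x^k = (0.0, 0.0), subgradient = b - a^T x = 19.0
  y^{k+1} = -2.0 + 0.1*19.0 = -0.1
Dual objective at y_4 = -0.1: reduced costs (14.6, 12.5), box minimizer x = (0.0, 0.0)
g(y_4) = b*y + (c1 - a1*y)*x1 + (c2 - a2*y)*x2 = 19*(-0.1) + 14.6*0.0 + 12.5*0.0 = -1.9 + 0.0 + 0.0 = -1.9


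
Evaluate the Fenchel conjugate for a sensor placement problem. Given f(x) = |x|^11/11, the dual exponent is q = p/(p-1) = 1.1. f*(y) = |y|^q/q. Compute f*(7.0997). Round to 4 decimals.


The conjugate exponent q satisfies 1/p + 1/q = 1.
p = 11, so q = 11/(11 - 1) = 1.1
|y|^q = 7.0997^1.1 = 8.637
f*(7.0997) = 8.637 / 1.1 = 7.8518


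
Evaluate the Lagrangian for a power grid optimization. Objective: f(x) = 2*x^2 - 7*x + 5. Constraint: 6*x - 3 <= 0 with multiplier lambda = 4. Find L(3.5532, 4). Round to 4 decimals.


Step 1: Evaluate f(x).
f(3.5532) = 2*3.5532^2 - 7*3.5532 + 5 = 5.3781
Step 2: Evaluate g(x).
g(3.5532) = 6*3.5532 - 3 = 18.3192
Step 3: Compute Lagrangian.
L = 5.3781 + 4*18.3192 = 78.6549


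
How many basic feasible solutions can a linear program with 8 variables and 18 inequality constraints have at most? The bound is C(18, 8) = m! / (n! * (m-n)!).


Each vertex corresponds to some choice of n active constraints out of m, so the number of vertices is at most C(m, n) = m! / (n!(m-n)!).
m = 18, n = 8
Numerator: 18 * 17 * 16 * 15 * 14 * 13 * 12 * 11
Denominator: 8! = 40320
C(18, 8) = 43758


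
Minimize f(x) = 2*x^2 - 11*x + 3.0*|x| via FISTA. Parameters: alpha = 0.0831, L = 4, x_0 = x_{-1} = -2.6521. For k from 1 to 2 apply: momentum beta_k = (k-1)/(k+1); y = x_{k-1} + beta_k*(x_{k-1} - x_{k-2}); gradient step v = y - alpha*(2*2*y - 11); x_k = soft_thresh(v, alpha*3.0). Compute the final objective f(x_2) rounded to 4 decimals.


FISTA on f(x) = 2*x^2 - 11*x + 3.0*|x|
L = 4, alpha = 0.0831
Iteration 1: beta = 0.0, y = -2.6521 + 0.0*(-2.6521 + 2.6521) = -2.6521
  grad(y) = -21.6084, v = y - alpha*grad = -0.8564
  prox(v) = soft_thresh(-0.8564, 0.2493) = -0.6071
Iteration 2: beta = 0.3333, y = -0.6071 + 0.3333*(-0.6071 + 2.6521) = 0.0745
  grad(y) = -10.702, v = y - alpha*grad = 0.9638
  prox(v) = soft_thresh(0.9638, 0.2493) = 0.7145
f(x_2) = 2*0.7145^2 - 11*0.7145 + 3.0*|0.7145| = -4.6952


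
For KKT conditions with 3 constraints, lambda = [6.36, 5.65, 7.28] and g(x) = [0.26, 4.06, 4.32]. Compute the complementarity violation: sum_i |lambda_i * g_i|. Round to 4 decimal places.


KKT complementary slackness check:
lambda_1 * g_1 = 6.36 * 0.26 = 1.6536
lambda_2 * g_2 = 5.65 * 4.06 = 22.939
lambda_3 * g_3 = 7.28 * 4.32 = 31.4496
Total violation = 1.6536 + 22.939 + 31.4496 = 56.0422


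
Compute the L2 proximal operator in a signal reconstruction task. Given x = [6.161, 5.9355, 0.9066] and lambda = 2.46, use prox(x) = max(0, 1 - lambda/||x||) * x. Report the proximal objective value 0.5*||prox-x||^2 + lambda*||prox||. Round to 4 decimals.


Step 1: Compute ||x||.
||x|| = 8.6029
Step 2: Compute scaling factor.
scale = max(0, 1 - 2.46/8.6029) = 0.7141
Step 3: prox(x) = [4.3993, 4.2382, 0.6474]
||prox(x)|| = 6.1429
Step 4: Proximal objective.
0.5*||prox-x||^2 = 3.0258
lambda*||prox|| = 15.1115
Total = 18.1374


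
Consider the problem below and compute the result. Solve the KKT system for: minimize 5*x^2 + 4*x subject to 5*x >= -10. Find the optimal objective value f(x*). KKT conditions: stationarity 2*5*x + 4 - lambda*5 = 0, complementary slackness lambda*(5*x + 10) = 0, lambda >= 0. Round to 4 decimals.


Step 1: Try lambda = 0 (constraint inactive).
Stationarity: 2*5*x + 4 = 0
x* = -4/(2*5) = -0.4
Check constraint: 5*-0.4 = -2.0 >= -10 -- satisfied.
Step 2: Compute optimal value.
f(x*) = 5*(-0.4)^2 + 4*(-0.4) = -0.8


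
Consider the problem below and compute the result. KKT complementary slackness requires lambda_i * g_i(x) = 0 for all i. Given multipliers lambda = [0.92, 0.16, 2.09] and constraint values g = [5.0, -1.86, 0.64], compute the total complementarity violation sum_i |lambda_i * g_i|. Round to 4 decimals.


KKT complementary slackness check:
lambda_1 * g_1 = 0.92 * 5.0 = 4.6
lambda_2 * g_2 = 0.16 * -1.86 = -0.2976
lambda_3 * g_3 = 2.09 * 0.64 = 1.3376
Total violation = 4.6 + 0.2976 + 1.3376 = 6.2352


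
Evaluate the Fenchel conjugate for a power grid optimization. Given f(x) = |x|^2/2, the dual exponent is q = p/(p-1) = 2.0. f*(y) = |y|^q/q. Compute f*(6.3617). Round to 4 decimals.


The conjugate exponent q satisfies 1/p + 1/q = 1.
p = 2, so q = 2/(2 - 1) = 2.0
|y|^q = 6.3617^2.0 = 40.4712
f*(6.3617) = 40.4712 / 2.0 = 20.2356


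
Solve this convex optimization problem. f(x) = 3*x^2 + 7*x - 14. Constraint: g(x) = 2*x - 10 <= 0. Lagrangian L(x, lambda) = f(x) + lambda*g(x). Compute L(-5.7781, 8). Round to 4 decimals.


Step 1: Evaluate f(x).
f(-5.7781) = 3*(-5.7781)^2 + 7*(-5.7781) - 14 = 45.7126
Step 2: Evaluate g(x).
g(-5.7781) = 2*-5.7781 - 10 = -21.5562
Step 3: Compute Lagrangian.
L = 45.7126 + 8*-21.5562 = -126.737


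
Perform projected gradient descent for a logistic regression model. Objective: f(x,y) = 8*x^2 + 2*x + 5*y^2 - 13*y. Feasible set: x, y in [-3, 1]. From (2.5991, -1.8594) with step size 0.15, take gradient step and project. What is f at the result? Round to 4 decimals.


Step 1: Compute gradient at (2.5991, -1.8594).
grad_x = 2*8*2.5991 + 2 = 43.5856
grad_y = 2*5*-1.8594 - 13 = -31.594
Step 2: Gradient step.
x_raw = 2.5991 - 0.15*43.5856 = -3.9387
y_raw = -1.8594 - 0.15*-31.594 = 2.8797
Step 3: Project onto [-3, 1].
x_proj = clip(-3.9387) = -3.0
y_proj = clip(2.8797) = 1.0
Step 4: Evaluate f.
f(-3.0, 1.0) = 58.0


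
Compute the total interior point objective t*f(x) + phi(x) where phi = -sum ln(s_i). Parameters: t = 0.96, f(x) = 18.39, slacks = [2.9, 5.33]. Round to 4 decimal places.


Step 1: Compute log-barrier.
ln values: [1.0647, 1.6734]
phi = -(1.0647 + 1.6734) = -2.7381
Step 2: Compute augmented objective.
t*f(x) = 0.96*18.39 = 17.6544
Total = 17.6544 - 2.7381 = 14.9163


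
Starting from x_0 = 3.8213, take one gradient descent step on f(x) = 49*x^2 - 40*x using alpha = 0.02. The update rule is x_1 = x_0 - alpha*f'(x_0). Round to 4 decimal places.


We compute the gradient at x_0 and apply the update.
f'(x) = 98*x - 40
f'(3.8213) = 98*3.8213 - 40 = 334.4874
x_1 = 3.8213 - 0.02*334.4874 = -2.8684


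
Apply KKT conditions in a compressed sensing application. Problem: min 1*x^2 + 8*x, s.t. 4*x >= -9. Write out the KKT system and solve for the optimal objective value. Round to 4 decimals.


Step 1: Try lambda = 0 (constraint inactive).
x_unc = -8/(2*1) = -4.0
Check: 4*-4.0 = -16.0 < -9 -- violated!
Step 2: Constraint must be active: 4*x = -9
x* = -9/4 = -2.25
lambda = (2*1*(-2.25) + 8)/4 = 0.875
Step 3: Compute optimal value.
f(x*) = 1*(-2.25)^2 + 8*(-2.25) = -12.9375


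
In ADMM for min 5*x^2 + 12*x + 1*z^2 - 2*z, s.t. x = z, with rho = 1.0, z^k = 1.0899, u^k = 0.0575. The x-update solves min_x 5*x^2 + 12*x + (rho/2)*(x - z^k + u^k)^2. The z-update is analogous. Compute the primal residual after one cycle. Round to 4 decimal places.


ADMM iteration with rho = 1.0, z^k = 1.0899, u^k = 0.0575
Step 1: x-update.
Minimize 5*x^2 + 12*x + (1.0/2)*(x - 1.0899 + 0.0575)^2
FOC: (2*5 + 1.0)*x = -12 + 1.0*(1.0899 - 0.0575)
x^{k+1} = -0.9971
Step 2: z-update.
Minimize 1*z^2 - 2*z + (1.0/2)*(-0.9971 - z + 0.0575)^2
FOC: (2*1 + 1.0)*z = 2 + 1.0*(-0.9971 + 0.0575)
z^{k+1} = 0.3535
Step 3: u-update.
u^{k+1} = 0.0575 - 0.9971 - 0.3535 = -1.293
Step 4: Primal residual = |-0.9971 - 0.3535| = 1.3505


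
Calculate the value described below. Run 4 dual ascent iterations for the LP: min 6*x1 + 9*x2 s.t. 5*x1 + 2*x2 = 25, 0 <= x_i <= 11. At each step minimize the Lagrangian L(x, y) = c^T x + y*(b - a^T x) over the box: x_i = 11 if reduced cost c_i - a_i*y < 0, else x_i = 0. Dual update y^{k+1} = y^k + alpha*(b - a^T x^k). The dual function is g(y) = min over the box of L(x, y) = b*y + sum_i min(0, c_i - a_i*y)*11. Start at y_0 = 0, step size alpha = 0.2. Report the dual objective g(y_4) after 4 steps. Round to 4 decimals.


Dual ascent for LP: min 6*x1 + 9*x2, 5*x1 + 2*x2 = 25, 0 <= x_i <= 11
Step 1: y^k = 0.0, reduced costs: (6.0, 9.0)
  x^k = (0.0, 0.0), subgradient = b - a^T x = 25.0
  y^{k+1} = 0.0 + 0.2*25.0 = 5.0
Step 2: y^k = 5.0, reduced costs: (-19.0, -1.0)
  x^k = (11.0, 11.0), subgradient = b - a^T x = -52.0
  y^{k+1} = 5.0 + 0.2*-52.0 = -5.4
Step 3: y^k = -5.4, reduced costs: (33.0, 19.8)
  x^k = (0.0, 0.0), subgradient = b - a^T x = 25.0
  y^{k+1} = -5.4 + 0.2*25.0 = -0.4
Step 4: y^k = -0.4, reduced costs: (8.0, 9.8)
  x^k = (0.0, 0.0), subgradient = b - a^T x = 25.0
  y^{k+1} = -0.4 + 0.2*25.0 = 4.6
Dual objective at y_4 = 4.6: reduced costs (-17.0, -0.2), box minimizer x = (11.0, 11.0)
g(y_4) = b*y + (c1 - a1*y)*x1 + (c2 - a2*y)*x2 = 25*4.6 + (-17.0)*11.0 + (-0.2)*11.0 = 115.0 - 187.0 - 2.2 = -74.2


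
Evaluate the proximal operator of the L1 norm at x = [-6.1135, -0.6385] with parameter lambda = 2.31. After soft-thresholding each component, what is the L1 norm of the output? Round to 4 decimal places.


Soft-thresholding with lambda = 2.31:
prox(-6.1135) = sign(-6.1135)*max(|-6.1135| - 2.31, 0) = -3.8035
prox(-0.6385) = sign(-0.6385)*max(|-0.6385| - 2.31, 0) = 0.0
prox(x) = [-3.8035, 0.0]
||prox(x)||_1 = 3.8035 + 0.0 = 3.8035


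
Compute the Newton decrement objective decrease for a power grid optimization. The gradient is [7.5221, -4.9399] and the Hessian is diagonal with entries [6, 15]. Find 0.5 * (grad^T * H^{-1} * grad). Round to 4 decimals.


Step 1: H is diagonal, so H^(-1) * g = [1.2537, -0.3293].
Step 2: g^T H^(-1) g = sum_i g_i^2 / H_ii
  = (7.5221)^2/6 + (-4.9399)^2/15
  = 9.4303 + 1.6268 = 11.0572
Step 3: Objective decrease = 0.5 * g^T H^(-1) g = 5.5286


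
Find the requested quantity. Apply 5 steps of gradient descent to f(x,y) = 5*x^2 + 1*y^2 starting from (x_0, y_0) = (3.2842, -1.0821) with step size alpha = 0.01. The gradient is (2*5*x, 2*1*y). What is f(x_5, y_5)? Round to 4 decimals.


Gradient descent on f(x,y) = 5*x^2 + 1*y^2.
Starting point: (3.2842, -1.0821), alpha = 0.01
Step 1: grad_x = 2*5*3.2842 = 32.842, grad_y = 2*1*-1.0821 = -2.1642
  x_1 = 3.2842 - 0.01*32.842 = 2.9558
  y_1 = -1.0821 - 0.01*-2.1642 = -1.0605
Step 2: grad_x = 2*5*2.9558 = 29.5578, grad_y = 2*1*-1.0605 = -2.1209
  x_2 = 2.9558 - 0.01*29.5578 = 2.6602
  y_2 = -1.0605 - 0.01*-2.1209 = -1.0392
Step 3: grad_x = 2*5*2.6602 = 26.602, grad_y = 2*1*-1.0392 = -2.0785
  x_3 = 2.6602 - 0.01*26.602 = 2.3942
  y_3 = -1.0392 - 0.01*-2.0785 = -1.0185
Step 4: grad_x = 2*5*2.3942 = 23.9418, grad_y = 2*1*-1.0185 = -2.0369
  x_4 = 2.3942 - 0.01*23.9418 = 2.1548
  y_4 = -1.0185 - 0.01*-2.0369 = -0.9981
Step 5: grad_x = 2*5*2.1548 = 21.5476, grad_y = 2*1*-0.9981 = -1.9962
  x_5 = 2.1548 - 0.01*21.5476 = 1.9393
  y_5 = -0.9981 - 0.01*-1.9962 = -0.9781
f(1.9393, -0.9781) = 5*1.9393^2 + 1*(-0.9781)^2 = 19.7609


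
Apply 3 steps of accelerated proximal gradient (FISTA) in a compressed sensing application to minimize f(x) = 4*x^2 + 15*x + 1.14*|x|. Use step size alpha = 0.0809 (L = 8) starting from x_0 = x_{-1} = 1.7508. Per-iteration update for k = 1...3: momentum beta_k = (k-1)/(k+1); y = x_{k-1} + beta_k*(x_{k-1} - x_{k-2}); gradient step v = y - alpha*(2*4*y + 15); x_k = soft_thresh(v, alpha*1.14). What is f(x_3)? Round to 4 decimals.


FISTA on f(x) = 4*x^2 + 15*x + 1.14*|x|
L = 8, alpha = 0.0809
Iteration 1: beta = 0.0, y = 1.7508 + 0.0*(1.7508 - 1.7508) = 1.7508
  grad(y) = 29.0064, v = y - alpha*grad = -0.5958
  prox(v) = soft_thresh(-0.5958, 0.0922) = -0.5036
Iteration 2: beta = 0.3333, y = -0.5036 + 0.3333*(-0.5036 - 1.7508) = -1.2551
  grad(y) = 4.9596, v = y - alpha*grad = -1.6563
  prox(v) = soft_thresh(-1.6563, 0.0922) = -1.5641
Iteration 3: beta = 0.5, y = -1.5641 + 0.5*(-1.5641 + 0.5036) = -2.0943
  grad(y) = -1.7543, v = y - alpha*grad = -1.9524
  prox(v) = soft_thresh(-1.9524, 0.0922) = -1.8601
f(x_3) = 4*(-1.8601)^2 + 15*(-1.8601) + 1.14*|-1.8601| = -11.9411


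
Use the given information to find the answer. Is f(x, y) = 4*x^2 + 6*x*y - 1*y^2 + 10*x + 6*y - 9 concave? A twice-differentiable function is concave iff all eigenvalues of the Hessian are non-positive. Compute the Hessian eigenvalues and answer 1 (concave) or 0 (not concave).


The Hessian of f(x,y) = 4*x^2 + 6*x*y - 1*y^2 + 10*x + 6*y - 9 is:
H = [[8, 6], [6, -2]]
Trace = 8 - 2 = 6
Determinant = 8*-2 - (6)^2 = -52
Discriminant = (6)^2 - 4*-52 = 244.0
Eigenvalues: lambda_1 = -4.8102, lambda_2 = 10.8102
The function is not concave.

0


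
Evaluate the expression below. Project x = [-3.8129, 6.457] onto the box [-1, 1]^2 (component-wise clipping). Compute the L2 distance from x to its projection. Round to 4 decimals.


Project each component onto [-1, 1].
clip(-3.8129) = -1.0, clip(6.457) = 1.0
Projection = [-1.0, 1.0]
Squared diffs: [7.9124, 29.7788]
Distance = sqrt(37.6912) = 6.1393


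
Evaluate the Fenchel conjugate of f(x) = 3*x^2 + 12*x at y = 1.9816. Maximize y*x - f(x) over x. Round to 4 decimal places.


f*(y) = sup_x {y*x - a*x^2 - b*x} = sup_x {(y-b)*x - a*x^2}
FOC: (y - b) - 2a*x = 0 => x* = (y - b)/(2a)
x* = (1.9816 - 12)/(2*3) = -1.6697
f*(1.9816) = (y-b)^2/(4a) = (1.9816 - 12)^2/(4*3)
= 100.3683/12 = 8.364


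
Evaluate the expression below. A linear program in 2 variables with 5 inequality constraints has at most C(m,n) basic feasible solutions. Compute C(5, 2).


Each vertex corresponds to some choice of n active constraints out of m, so the number of vertices is at most C(m, n) = m! / (n!(m-n)!).
m = 5, n = 2
Numerator: 5 * 4
Denominator: 2! = 2
C(5, 2) = 10


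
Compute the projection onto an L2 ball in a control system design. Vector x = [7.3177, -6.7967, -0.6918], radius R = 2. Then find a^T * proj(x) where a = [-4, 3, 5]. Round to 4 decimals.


Step 1: Compute ||x|| (intermediates to 6 decimals).
||x|| = sqrt(7.3177^2 + (-6.7967)^2 + (-0.6918)^2) = 10.011116
Step 2: Project.
Since ||x|| > R, scale = R/||x|| = 2/10.011116 = 0.199778, proj(x) = scale * x
proj(x) = [1.461915, -1.357831, -0.138206]
Step 3: Dot product.
a^T * proj(x) = -4*1.461915 + 3*(-1.357831) + 5*(-0.138206) = -10.6122


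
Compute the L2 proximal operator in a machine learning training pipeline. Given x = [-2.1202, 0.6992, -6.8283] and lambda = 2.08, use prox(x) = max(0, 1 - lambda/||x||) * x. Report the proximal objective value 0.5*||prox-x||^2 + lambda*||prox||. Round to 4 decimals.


Step 1: Compute ||x||.
||x|| = 7.184
Step 2: Compute scaling factor.
scale = max(0, 1 - 2.08/7.184) = 0.7105
Step 3: prox(x) = [-1.5063, 0.4968, -4.8513]
||prox(x)|| = 5.104
Step 4: Proximal objective.
0.5*||prox-x||^2 = 2.1632
lambda*||prox|| = 10.6163
Total = 12.7795


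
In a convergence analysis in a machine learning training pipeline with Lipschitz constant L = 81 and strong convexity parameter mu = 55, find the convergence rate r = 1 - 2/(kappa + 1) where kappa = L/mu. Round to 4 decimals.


Step 1: Compute the condition number.
kappa = L/mu = 81/55 = 1.4727
Step 2: Compute the convergence rate.
r = 1 - 2/(kappa + 1) = 1 - 2*mu/(L + mu) = (L - mu)/(L + mu) = 26/136 = 0.1912


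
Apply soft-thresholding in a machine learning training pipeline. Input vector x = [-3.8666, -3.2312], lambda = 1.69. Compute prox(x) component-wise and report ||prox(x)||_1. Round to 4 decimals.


Soft-thresholding with lambda = 1.69:
prox(-3.8666) = sign(-3.8666)*max(|-3.8666| - 1.69, 0) = -2.1766
prox(-3.2312) = sign(-3.2312)*max(|-3.2312| - 1.69, 0) = -1.5412
prox(x) = [-2.1766, -1.5412]
||prox(x)||_1 = 2.1766 + 1.5412 = 3.7178


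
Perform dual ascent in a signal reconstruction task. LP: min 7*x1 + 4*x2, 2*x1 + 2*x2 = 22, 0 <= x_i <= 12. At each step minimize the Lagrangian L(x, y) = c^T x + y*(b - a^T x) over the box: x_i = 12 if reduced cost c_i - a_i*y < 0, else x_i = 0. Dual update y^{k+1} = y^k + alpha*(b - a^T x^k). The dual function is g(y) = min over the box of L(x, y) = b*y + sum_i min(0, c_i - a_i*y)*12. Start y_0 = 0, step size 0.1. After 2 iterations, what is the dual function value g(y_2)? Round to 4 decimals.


Dual ascent for LP: min 7*x1 + 4*x2, 2*x1 + 2*x2 = 22, 0 <= x_i <= 12
Step 1: y^k = 0.0, reduced costs: (7.0, 4.0)
  x^k = (0.0, 0.0), subgradient = b - a^T x = 22.0
  y^{k+1} = 0.0 + 0.1*22.0 = 2.2
Step 2: y^k = 2.2, reduced costs: (2.6, -0.4)
  x^k = (0.0, 12.0), subgradient = b - a^T x = -2.0
  y^{k+1} = 2.2 + 0.1*-2.0 = 2.0
Dual objective at y_2 = 2.0: reduced costs (3.0, 0.0), box minimizer x = (0.0, 0.0)
g(y_2) = b*y + (c1 - a1*y)*x1 + (c2 - a2*y)*x2 = 22*2.0 + 3.0*0.0 + 0.0*0.0 = 44.0 + 0.0 + 0.0 = 44.0


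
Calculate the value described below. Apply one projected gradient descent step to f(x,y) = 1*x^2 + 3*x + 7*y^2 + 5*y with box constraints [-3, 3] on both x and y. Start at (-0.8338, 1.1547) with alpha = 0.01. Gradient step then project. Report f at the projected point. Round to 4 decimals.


Step 1: Compute gradient at (-0.8338, 1.1547).
grad_x = 2*1*-0.8338 + 3 = 1.3324
grad_y = 2*7*1.1547 + 5 = 21.1658
Step 2: Gradient step.
x_raw = -0.8338 - 0.01*1.3324 = -0.8471
y_raw = 1.1547 - 0.01*21.1658 = 0.943
Step 3: Project onto [-3, 3].
x_proj = clip(-0.8471) = -0.8471
y_proj = clip(0.943) = 0.943
Step 4: Evaluate f.
f(-0.8471, 0.943) = 9.1168


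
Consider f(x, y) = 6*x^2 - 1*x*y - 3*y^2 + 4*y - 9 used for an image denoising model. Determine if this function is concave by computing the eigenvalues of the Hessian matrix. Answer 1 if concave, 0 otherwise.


The Hessian of f(x,y) = 6*x^2 - 1*x*y - 3*y^2 + 4*y - 9 is:
H = [[12, -1], [-1, -6]]
Trace = 12 - 6 = 6
Determinant = 12*-6 - (-1)^2 = -73
Discriminant = (6)^2 - 4*-73 = 328.0
Eigenvalues: lambda_1 = -6.0554, lambda_2 = 12.0554
The function is not concave.

0


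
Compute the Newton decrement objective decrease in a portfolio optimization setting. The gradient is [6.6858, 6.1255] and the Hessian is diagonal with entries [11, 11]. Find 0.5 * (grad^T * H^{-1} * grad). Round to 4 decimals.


Step 1: H is diagonal, so H^(-1) * g = [0.6078, 0.5569].
Step 2: g^T H^(-1) g = sum_i g_i^2 / H_ii
  = (6.6858)^2/11 + (6.1255)^2/11
  = 4.0636 + 3.4111 = 7.4747
Step 3: Objective decrease = 0.5 * g^T H^(-1) g = 3.7373


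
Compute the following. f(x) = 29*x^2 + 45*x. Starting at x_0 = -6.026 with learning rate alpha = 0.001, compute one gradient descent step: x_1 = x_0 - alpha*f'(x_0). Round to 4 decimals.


We compute the gradient at x_0 and apply the update.
f'(x) = 58*x + 45
f'(-6.026) = 58*-6.026 + 45 = -304.508
x_1 = -6.026 - 0.001*-304.508 = -5.7215


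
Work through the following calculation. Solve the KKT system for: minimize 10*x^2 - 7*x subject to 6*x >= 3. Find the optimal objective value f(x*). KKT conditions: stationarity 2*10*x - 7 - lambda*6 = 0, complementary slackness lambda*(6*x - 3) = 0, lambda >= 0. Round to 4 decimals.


Step 1: Try lambda = 0 (constraint inactive).
x_unc = 7/(2*10) = 0.35
Check: 6*0.35 = 2.1 < 3 -- violated!
Step 2: Constraint must be active: 6*x = 3
x* = 3/6 = 0.5
lambda = (2*10*0.5 - 7)/6 = 0.5
Step 3: Compute optimal value.
f(x*) = 10*0.5^2 - 7*0.5 = -1.0


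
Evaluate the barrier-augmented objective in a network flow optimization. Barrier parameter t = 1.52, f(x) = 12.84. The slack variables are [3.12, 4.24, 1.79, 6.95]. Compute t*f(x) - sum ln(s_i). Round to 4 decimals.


Step 1: Compute log-barrier.
ln values: [1.1378, 1.4446, 0.5822, 1.9387]
phi = -(1.1378 + 1.4446 + 0.5822 + 1.9387) = -5.1034
Step 2: Compute augmented objective.
t*f(x) = 1.52*12.84 = 19.5168
Total = 19.5168 - 5.1034 = 14.4134


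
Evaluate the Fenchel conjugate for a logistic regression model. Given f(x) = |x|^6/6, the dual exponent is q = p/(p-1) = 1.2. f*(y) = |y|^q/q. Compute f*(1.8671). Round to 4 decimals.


The conjugate exponent q satisfies 1/p + 1/q = 1.
p = 6, so q = 6/(6 - 1) = 1.2
|y|^q = 1.8671^1.2 = 2.1154
f*(1.8671) = 2.1154 / 1.2 = 1.7629


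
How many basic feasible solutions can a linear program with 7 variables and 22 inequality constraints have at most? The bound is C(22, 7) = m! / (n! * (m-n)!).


Each vertex corresponds to some choice of n active constraints out of m, so the number of vertices is at most C(m, n) = m! / (n!(m-n)!).
m = 22, n = 7
Numerator: 22 * 21 * 20 * 19 * 18 * 17 * 16
Denominator: 7! = 5040
C(22, 7) = 170544


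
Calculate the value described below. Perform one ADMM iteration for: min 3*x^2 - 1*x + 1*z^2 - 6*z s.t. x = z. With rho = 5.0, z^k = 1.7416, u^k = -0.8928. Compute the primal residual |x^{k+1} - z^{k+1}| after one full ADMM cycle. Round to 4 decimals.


ADMM iteration with rho = 5.0, z^k = 1.7416, u^k = -0.8928
Step 1: x-update.
Minimize 3*x^2 - 1*x + (5.0/2)*(x - 1.7416 - 0.8928)^2
FOC: (2*3 + 5.0)*x = 1 + 5.0*(1.7416 + 0.8928)
x^{k+1} = 1.2884
Step 2: z-update.
Minimize 1*z^2 - 6*z + (5.0/2)*(1.2884 - z - 0.8928)^2
FOC: (2*1 + 5.0)*z = 6 + 5.0*(1.2884 - 0.8928)
z^{k+1} = 1.1397
Step 3: u-update.
u^{k+1} = -0.8928 + 1.2884 - 1.1397 = -0.7441
Step 4: Primal residual = |1.2884 - 1.1397| = 0.1487


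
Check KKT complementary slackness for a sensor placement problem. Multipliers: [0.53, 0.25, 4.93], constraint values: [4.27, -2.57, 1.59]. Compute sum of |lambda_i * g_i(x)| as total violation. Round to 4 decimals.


KKT complementary slackness check:
lambda_1 * g_1 = 0.53 * 4.27 = 2.2631
lambda_2 * g_2 = 0.25 * -2.57 = -0.6425
lambda_3 * g_3 = 4.93 * 1.59 = 7.8387
Total violation = 2.2631 + 0.6425 + 7.8387 = 10.7443


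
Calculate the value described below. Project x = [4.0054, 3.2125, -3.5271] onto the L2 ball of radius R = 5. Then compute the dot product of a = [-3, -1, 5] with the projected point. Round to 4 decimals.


Step 1: Compute ||x|| (intermediates to 6 decimals).
||x|| = sqrt(4.0054^2 + 3.2125^2 + (-3.5271)^2) = 6.229271
Step 2: Project.
Since ||x|| > R, scale = R/||x|| = 5/6.229271 = 0.802662, proj(x) = scale * x
proj(x) = [3.214982, 2.578552, -2.831069]
Step 3: Dot product.
a^T * proj(x) = -3*3.214982 - 1*2.578552 + 5*(-2.831069) = -26.3788


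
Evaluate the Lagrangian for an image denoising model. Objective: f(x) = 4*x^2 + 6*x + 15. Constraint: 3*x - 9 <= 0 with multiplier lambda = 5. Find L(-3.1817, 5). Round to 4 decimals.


Step 1: Evaluate f(x).
f(-3.1817) = 4*(-3.1817)^2 + 6*(-3.1817) + 15 = 36.4027
Step 2: Evaluate g(x).
g(-3.1817) = 3*-3.1817 - 9 = -18.5451
Step 3: Compute Lagrangian.
L = 36.4027 + 5*-18.5451 = -56.3228


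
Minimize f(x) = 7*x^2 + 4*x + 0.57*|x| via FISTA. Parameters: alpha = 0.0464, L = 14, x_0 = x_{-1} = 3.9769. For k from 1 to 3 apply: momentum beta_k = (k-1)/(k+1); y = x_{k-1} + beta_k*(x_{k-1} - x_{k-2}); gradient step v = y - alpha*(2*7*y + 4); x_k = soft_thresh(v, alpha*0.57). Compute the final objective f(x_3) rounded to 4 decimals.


FISTA on f(x) = 7*x^2 + 4*x + 0.57*|x|
L = 14, alpha = 0.0464
Iteration 1: beta = 0.0, y = 3.9769 + 0.0*(3.9769 - 3.9769) = 3.9769
  grad(y) = 59.6766, v = y - alpha*grad = 1.2079
  prox(v) = soft_thresh(1.2079, 0.0264) = 1.1815
Iteration 2: beta = 0.3333, y = 1.1815 + 0.3333*(1.1815 - 3.9769) = 0.2496
  grad(y) = 7.495, v = y - alpha*grad = -0.0981
  prox(v) = soft_thresh(-0.0981, 0.0264) = -0.0717
Iteration 3: beta = 0.5, y = -0.0717 + 0.5*(-0.0717 - 1.1815) = -0.6982
  grad(y) = -5.7754, v = y - alpha*grad = -0.4303
  prox(v) = soft_thresh(-0.4303, 0.0264) = -0.4038
f(x_3) = 7*(-0.4038)^2 + 4*(-0.4038) + 0.57*|-0.4038| = -0.2436


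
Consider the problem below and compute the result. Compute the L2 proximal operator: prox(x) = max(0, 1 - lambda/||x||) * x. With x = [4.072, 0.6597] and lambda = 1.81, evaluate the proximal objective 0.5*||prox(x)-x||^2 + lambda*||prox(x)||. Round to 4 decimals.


Step 1: Compute ||x||.
||x|| = 4.1251
Step 2: Compute scaling factor.
scale = max(0, 1 - 1.81/4.1251) = 0.5612
Step 3: prox(x) = [2.2853, 0.3702]
||prox(x)|| = 2.3151
Step 4: Proximal objective.
0.5*||prox-x||^2 = 1.6381
lambda*||prox|| = 4.1903
Total = 5.8284


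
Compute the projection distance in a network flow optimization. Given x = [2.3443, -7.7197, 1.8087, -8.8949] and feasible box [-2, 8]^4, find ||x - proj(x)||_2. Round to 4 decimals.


Project each component onto [-2, 8].
clip(2.3443) = 2.3443, clip(-7.7197) = -2.0, clip(1.8087) = 1.8087, clip(-8.8949) = -2.0
Projection = [2.3443, -2.0, 1.8087, -2.0]
Squared diffs: [0.0, 32.715, 0.0, 47.5396]
Distance = sqrt(80.2546) = 8.9585


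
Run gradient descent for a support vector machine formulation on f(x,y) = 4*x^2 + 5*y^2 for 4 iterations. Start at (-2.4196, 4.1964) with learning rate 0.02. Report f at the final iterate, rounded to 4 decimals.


Gradient descent on f(x,y) = 4*x^2 + 5*y^2.
Starting point: (-2.4196, 4.1964), alpha = 0.02
Step 1: grad_x = 2*4*-2.4196 = -19.3568, grad_y = 2*5*4.1964 = 41.964
  x_1 = -2.4196 - 0.02*-19.3568 = -2.0325
  y_1 = 4.1964 - 0.02*41.964 = 3.3571
Step 2: grad_x = 2*4*-2.0325 = -16.2597, grad_y = 2*5*3.3571 = 33.5712
  x_2 = -2.0325 - 0.02*-16.2597 = -1.7073
  y_2 = 3.3571 - 0.02*33.5712 = 2.6857
Step 3: grad_x = 2*4*-1.7073 = -13.6582, grad_y = 2*5*2.6857 = 26.857
  x_3 = -1.7073 - 0.02*-13.6582 = -1.4341
  y_3 = 2.6857 - 0.02*26.857 = 2.1486
Step 4: grad_x = 2*4*-1.4341 = -11.4729, grad_y = 2*5*2.1486 = 21.4856
  x_4 = -1.4341 - 0.02*-11.4729 = -1.2046
  y_4 = 2.1486 - 0.02*21.4856 = 1.7188
f(-1.2046, 1.7188) = 4*(-1.2046)^2 + 5*1.7188^2 = 20.5769


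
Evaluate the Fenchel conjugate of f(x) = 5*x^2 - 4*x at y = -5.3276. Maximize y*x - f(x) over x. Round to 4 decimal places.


f*(y) = sup_x {y*x - a*x^2 - b*x} = sup_x {(y-b)*x - a*x^2}
FOC: (y - b) - 2a*x = 0 => x* = (y - b)/(2a)
x* = (-5.3276 + 4)/(2*5) = -0.1328
f*(-5.3276) = (y-b)^2/(4a) = (-5.3276 + 4)^2/(4*5)
= 1.7625/20 = 0.0881


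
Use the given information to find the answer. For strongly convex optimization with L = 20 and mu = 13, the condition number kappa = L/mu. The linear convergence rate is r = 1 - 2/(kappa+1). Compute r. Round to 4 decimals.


Step 1: Compute the condition number.
kappa = L/mu = 20/13 = 1.5385
Step 2: Compute the convergence rate.
r = 1 - 2/(kappa + 1) = 1 - 2*mu/(L + mu) = (L - mu)/(L + mu) = 7/33 = 0.2121


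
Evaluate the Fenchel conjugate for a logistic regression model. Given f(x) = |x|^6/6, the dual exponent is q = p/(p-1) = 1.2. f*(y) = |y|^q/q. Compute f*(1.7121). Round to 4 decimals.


The conjugate exponent q satisfies 1/p + 1/q = 1.
p = 6, so q = 6/(6 - 1) = 1.2
|y|^q = 1.7121^1.2 = 1.9065
f*(1.7121) = 1.9065 / 1.2 = 1.5887


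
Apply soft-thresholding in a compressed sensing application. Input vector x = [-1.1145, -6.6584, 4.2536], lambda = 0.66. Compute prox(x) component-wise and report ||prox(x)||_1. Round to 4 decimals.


Soft-thresholding with lambda = 0.66:
prox(-1.1145) = sign(-1.1145)*max(|-1.1145| - 0.66, 0) = -0.4545
prox(-6.6584) = sign(-6.6584)*max(|-6.6584| - 0.66, 0) = -5.9984
prox(4.2536) = sign(4.2536)*max(|4.2536| - 0.66, 0) = 3.5936
prox(x) = [-0.4545, -5.9984, 3.5936]
||prox(x)||_1 = 0.4545 + 5.9984 + 3.5936 = 10.0465


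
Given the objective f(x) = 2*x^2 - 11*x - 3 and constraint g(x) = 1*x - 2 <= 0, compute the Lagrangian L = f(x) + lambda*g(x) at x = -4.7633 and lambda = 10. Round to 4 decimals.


Step 1: Evaluate f(x).
f(-4.7633) = 2*(-4.7633)^2 - 11*(-4.7633) - 3 = 94.7744
Step 2: Evaluate g(x).
g(-4.7633) = 1*-4.7633 - 2 = -6.7633
Step 3: Compute Lagrangian.
L = 94.7744 + 10*-6.7633 = 27.1414


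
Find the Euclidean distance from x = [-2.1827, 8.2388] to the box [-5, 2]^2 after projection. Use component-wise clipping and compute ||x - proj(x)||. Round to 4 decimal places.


Project each component onto [-5, 2].
clip(-2.1827) = -2.1827, clip(8.2388) = 2.0
Projection = [-2.1827, 2.0]
Squared diffs: [0.0, 38.9226]
Distance = sqrt(38.9226) = 6.2388


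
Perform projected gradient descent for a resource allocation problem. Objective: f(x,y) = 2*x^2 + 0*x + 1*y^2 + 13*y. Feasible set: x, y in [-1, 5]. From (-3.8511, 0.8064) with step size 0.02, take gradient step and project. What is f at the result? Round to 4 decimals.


Step 1: Compute gradient at (-3.8511, 0.8064).
grad_x = 2*2*-3.8511 + 0 = -15.4044
grad_y = 2*1*0.8064 + 13 = 14.6128
Step 2: Gradient step.
x_raw = -3.8511 - 0.02*-15.4044 = -3.543
y_raw = 0.8064 - 0.02*14.6128 = 0.5141
Step 3: Project onto [-1, 5].
x_proj = clip(-3.543) = -1.0
y_proj = clip(0.5141) = 0.5141
Step 4: Evaluate f.
f(-1.0, 0.5141) = 8.9482


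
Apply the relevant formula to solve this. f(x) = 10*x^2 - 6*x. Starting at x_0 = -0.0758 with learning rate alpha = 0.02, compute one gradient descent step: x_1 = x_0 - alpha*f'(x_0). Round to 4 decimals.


We compute the gradient at x_0 and apply the update.
f'(x) = 20*x - 6
f'(-0.0758) = 20*-0.0758 - 6 = -7.516
x_1 = -0.0758 - 0.02*-7.516 = 0.0745


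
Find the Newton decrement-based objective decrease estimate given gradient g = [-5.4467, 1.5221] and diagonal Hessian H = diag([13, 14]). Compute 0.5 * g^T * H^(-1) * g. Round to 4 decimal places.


Step 1: H is diagonal, so H^(-1) * g = [-0.419, 0.1087].
Step 2: g^T H^(-1) g = sum_i g_i^2 / H_ii
  = (-5.4467)^2/13 + (1.5221)^2/14
  = 2.282 + 0.1655 = 2.4475
Step 3: Objective decrease = 0.5 * g^T H^(-1) g = 1.2238


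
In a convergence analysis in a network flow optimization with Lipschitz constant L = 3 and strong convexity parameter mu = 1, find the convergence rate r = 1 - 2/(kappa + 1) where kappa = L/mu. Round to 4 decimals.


Step 1: Compute the condition number.
kappa = L/mu = 3/1 = 3.0
Step 2: Compute the convergence rate.
r = 1 - 2/(kappa + 1) = 1 - 2*mu/(L + mu) = (L - mu)/(L + mu) = 2/4 = 0.5


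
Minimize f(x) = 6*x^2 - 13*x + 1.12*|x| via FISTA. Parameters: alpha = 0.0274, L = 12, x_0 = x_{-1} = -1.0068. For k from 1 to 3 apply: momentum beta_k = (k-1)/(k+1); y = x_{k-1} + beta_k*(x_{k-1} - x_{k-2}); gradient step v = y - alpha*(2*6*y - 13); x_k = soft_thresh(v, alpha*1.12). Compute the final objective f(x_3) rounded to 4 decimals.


FISTA on f(x) = 6*x^2 - 13*x + 1.12*|x|
L = 12, alpha = 0.0274
Iteration 1: beta = 0.0, y = -1.0068 + 0.0*(-1.0068 + 1.0068) = -1.0068
  grad(y) = -25.0816, v = y - alpha*grad = -0.3196
  prox(v) = soft_thresh(-0.3196, 0.0307) = -0.2889
Iteration 2: beta = 0.3333, y = -0.2889 + 0.3333*(-0.2889 + 1.0068) = -0.0496
  grad(y) = -13.5948, v = y - alpha*grad = 0.3229
  prox(v) = soft_thresh(0.3229, 0.0307) = 0.2922
Iteration 3: beta = 0.5, y = 0.2922 + 0.5*(0.2922 + 0.2889) = 0.5828
  grad(y) = -6.0064, v = y - alpha*grad = 0.7474
  prox(v) = soft_thresh(0.7474, 0.0307) = 0.7167
f(x_3) = 6*0.7167^2 - 13*0.7167 + 1.12*|0.7167| = -5.4324


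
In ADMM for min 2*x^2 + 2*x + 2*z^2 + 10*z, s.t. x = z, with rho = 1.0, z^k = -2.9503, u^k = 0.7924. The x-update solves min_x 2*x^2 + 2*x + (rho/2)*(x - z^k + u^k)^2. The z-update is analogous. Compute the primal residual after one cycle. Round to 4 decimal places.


ADMM iteration with rho = 1.0, z^k = -2.9503, u^k = 0.7924
Step 1: x-update.
Minimize 2*x^2 + 2*x + (1.0/2)*(x + 2.9503 + 0.7924)^2
FOC: (2*2 + 1.0)*x = -2 + 1.0*(-2.9503 - 0.7924)
x^{k+1} = -1.1485
Step 2: z-update.
Minimize 2*z^2 + 10*z + (1.0/2)*(-1.1485 - z + 0.7924)^2
FOC: (2*2 + 1.0)*z = -10 + 1.0*(-1.1485 + 0.7924)
z^{k+1} = -2.0712
Step 3: u-update.
u^{k+1} = 0.7924 - 1.1485 + 2.0712 = 1.7151
Step 4: Primal residual = |-1.1485 + 2.0712| = 0.9227


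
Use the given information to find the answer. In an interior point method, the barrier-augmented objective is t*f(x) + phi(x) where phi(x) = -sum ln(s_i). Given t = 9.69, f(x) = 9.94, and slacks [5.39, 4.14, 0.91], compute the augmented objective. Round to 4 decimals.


Step 1: Compute log-barrier.
ln values: [1.6845, 1.4207, -0.0943]
phi = -(1.6845 + 1.4207 - 0.0943) = -3.0109
Step 2: Compute augmented objective.
t*f(x) = 9.69*9.94 = 96.3186
Total = 96.3186 - 3.0109 = 93.3077


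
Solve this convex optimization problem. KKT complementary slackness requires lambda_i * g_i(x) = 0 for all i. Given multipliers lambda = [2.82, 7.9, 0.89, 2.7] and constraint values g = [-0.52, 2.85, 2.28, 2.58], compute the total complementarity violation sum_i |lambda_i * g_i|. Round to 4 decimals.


KKT complementary slackness check:
lambda_1 * g_1 = 2.82 * -0.52 = -1.4664
lambda_2 * g_2 = 7.9 * 2.85 = 22.515
lambda_3 * g_3 = 0.89 * 2.28 = 2.0292
lambda_4 * g_4 = 2.7 * 2.58 = 6.966
Total violation = 1.4664 + 22.515 + 2.0292 + 6.966 = 32.9766


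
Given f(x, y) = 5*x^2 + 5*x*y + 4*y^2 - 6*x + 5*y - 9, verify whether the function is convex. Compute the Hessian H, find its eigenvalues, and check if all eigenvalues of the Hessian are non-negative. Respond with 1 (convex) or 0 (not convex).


The Hessian of f(x,y) = 5*x^2 + 5*x*y + 4*y^2 - 6*x + 5*y - 9 is:
H = [[10, 5], [5, 8]]
Trace = 10 + 8 = 18
Determinant = 10*8 - (5)^2 = 55
Discriminant = (18)^2 - 4*55 = 104.0
Eigenvalues: lambda_1 = 3.901, lambda_2 = 14.099
The function is convex.

1


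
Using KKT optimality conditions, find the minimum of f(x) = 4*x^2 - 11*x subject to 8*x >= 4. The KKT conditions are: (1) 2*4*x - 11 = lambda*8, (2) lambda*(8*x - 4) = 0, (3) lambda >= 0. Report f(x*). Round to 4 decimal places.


Step 1: Try lambda = 0 (constraint inactive).
Stationarity: 2*4*x - 11 = 0
x* = 11/(2*4) = 1.375
Check constraint: 8*1.375 = 11.0 >= 4 -- satisfied.
Step 2: Compute optimal value.
f(x*) = 4*1.375^2 - 11*1.375 = -7.5625
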